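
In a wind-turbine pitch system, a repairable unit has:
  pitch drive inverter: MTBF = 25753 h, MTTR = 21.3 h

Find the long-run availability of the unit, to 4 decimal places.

0.9992

A(pitch drive inverter) = MTBF/(MTBF+MTTR) = 25753/(25753+21.3) = 0.9992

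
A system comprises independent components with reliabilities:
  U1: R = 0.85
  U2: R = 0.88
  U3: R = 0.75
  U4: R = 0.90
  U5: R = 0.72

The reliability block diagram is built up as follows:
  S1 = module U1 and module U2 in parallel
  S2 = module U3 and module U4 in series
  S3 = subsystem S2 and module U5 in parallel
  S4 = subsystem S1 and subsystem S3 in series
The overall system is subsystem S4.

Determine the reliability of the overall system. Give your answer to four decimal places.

Parallel (U1 and U2): 1 − (1 − 0.850000)(1 − 0.880000) = 0.982000
Series (U3 and U4): 0.750000 × 0.900000 = 0.675000
Parallel ([0.675000] and U5): 1 − (1 − 0.675000)(1 − 0.720000) = 0.909000
Series ([0.982000] and [0.909000]): 0.982000 × 0.909000 = 0.8926

0.8926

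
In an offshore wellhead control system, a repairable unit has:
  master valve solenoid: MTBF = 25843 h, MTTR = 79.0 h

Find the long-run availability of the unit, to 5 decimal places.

0.99695

A(master valve solenoid) = MTBF/(MTBF+MTTR) = 25843/(25843+79.0) = 0.99695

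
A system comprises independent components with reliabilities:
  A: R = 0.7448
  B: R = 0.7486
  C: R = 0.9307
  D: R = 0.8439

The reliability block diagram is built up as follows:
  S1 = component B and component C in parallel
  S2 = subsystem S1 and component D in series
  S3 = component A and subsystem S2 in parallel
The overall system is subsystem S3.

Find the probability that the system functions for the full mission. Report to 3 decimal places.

0.956

Parallel (B and C): 1 − (1 − 0.74860)(1 − 0.93070) = 0.98258
Series ([0.98258] and D): 0.98258 × 0.84390 = 0.82920
Parallel (A and [0.82920]): 1 − (1 − 0.74480)(1 − 0.82920) = 0.956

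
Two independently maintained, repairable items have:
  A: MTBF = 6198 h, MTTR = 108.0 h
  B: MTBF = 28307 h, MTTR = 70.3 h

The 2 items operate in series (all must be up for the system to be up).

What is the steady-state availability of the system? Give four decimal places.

A(A) = MTBF/(MTBF+MTTR) = 6198/(6198+108.0) = 0.982873
A(B) = MTBF/(MTBF+MTTR) = 28307/(28307+70.3) = 0.997523
Series availability: 0.982873 × 0.997523 = 0.9804

0.9804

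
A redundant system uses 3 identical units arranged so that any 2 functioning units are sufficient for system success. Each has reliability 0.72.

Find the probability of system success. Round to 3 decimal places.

0.809

R = Σ_{i=2}^{3} C(3,i) p^i (1−p)^{3−i} with p = 0.72
C(3,2)·0.72^2·0.28^1 = 0.43546
C(3,3)·0.72^3·0.28^0 = 0.37325
Sum = 0.809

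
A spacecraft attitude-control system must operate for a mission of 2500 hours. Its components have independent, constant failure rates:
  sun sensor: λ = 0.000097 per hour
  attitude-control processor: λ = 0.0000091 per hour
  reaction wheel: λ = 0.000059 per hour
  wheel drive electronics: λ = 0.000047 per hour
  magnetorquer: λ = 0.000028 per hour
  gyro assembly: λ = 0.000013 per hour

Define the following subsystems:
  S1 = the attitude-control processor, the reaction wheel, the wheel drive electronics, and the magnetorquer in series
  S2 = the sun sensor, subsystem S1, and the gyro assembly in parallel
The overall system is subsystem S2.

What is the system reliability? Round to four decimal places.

0.9979

R(sun sensor) = exp(−0.000097 × 2500) = 0.784664
R(attitude-control processor) = exp(−0.0000091 × 2500) = 0.977507
R(reaction wheel) = exp(−0.000059 × 2500) = 0.862862
R(wheel drive electronics) = exp(−0.000047 × 2500) = 0.889141
R(magnetorquer) = exp(−0.000028 × 2500) = 0.932394
R(gyro assembly) = exp(−0.000013 × 2500) = 0.968022
Series (attitude-control processor, reaction wheel, wheel drive electronics, and magnetorquer): 0.977507 × 0.862862 × 0.889141 × 0.932394 = 0.699248
Parallel (sun sensor, [0.699248], and gyro assembly): 1 − (1 − 0.784664)(1 − 0.699248)(1 − 0.968022) = 0.9979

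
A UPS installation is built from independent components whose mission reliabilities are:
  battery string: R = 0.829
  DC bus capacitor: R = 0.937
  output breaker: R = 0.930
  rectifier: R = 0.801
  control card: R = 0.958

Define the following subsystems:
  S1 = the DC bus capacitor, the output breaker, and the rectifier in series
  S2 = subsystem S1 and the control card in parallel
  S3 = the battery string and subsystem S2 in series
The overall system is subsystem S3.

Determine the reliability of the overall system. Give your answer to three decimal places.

0.818

Series (DC bus capacitor, output breaker, and rectifier): 0.93700 × 0.93000 × 0.80100 = 0.69800
Parallel ([0.69800] and control card): 1 − (1 − 0.69800)(1 − 0.95800) = 0.98732
Series (battery string and [0.98732]): 0.82900 × 0.98732 = 0.818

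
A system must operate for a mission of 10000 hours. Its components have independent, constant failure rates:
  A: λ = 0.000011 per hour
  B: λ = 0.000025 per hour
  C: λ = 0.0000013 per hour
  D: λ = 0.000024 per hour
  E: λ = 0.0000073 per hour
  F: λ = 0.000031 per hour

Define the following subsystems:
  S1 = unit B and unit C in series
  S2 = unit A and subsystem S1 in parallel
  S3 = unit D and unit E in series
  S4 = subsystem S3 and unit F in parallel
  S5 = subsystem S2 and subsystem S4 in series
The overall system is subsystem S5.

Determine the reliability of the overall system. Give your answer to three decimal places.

R(A) = exp(−0.000011 × 10000) = 0.89583
R(B) = exp(−0.000025 × 10000) = 0.77880
R(C) = exp(−0.0000013 × 10000) = 0.98708
R(D) = exp(−0.000024 × 10000) = 0.78663
R(E) = exp(−0.0000073 × 10000) = 0.92960
R(F) = exp(−0.000031 × 10000) = 0.73345
Series (B and C): 0.77880 × 0.98708 = 0.76874
Parallel (A and [0.76874]): 1 − (1 − 0.89583)(1 − 0.76874) = 0.97591
Series (D and E): 0.78663 × 0.92960 = 0.73125
Parallel ([0.73125] and F): 1 − (1 − 0.73125)(1 − 0.73345) = 0.92836
Series ([0.97591] and [0.92836]): 0.97591 × 0.92836 = 0.906

0.906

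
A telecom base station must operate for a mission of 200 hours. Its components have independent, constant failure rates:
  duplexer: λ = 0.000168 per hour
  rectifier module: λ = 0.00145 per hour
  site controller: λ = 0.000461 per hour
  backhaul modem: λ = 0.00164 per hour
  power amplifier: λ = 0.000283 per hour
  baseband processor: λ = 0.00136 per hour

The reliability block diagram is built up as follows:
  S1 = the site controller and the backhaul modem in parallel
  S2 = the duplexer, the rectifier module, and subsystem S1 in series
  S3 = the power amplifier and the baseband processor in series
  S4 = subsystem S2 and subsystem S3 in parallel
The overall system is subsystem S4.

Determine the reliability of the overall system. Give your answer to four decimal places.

0.9176

R(duplexer) = exp(−0.000168 × 200) = 0.966958
R(rectifier module) = exp(−0.00145 × 200) = 0.748264
R(site controller) = exp(−0.000461 × 200) = 0.911923
R(backhaul modem) = exp(−0.00164 × 200) = 0.720363
R(power amplifier) = exp(−0.000283 × 200) = 0.944972
R(baseband processor) = exp(−0.00136 × 200) = 0.761854
Parallel (site controller and backhaul modem): 1 − (1 − 0.911923)(1 − 0.720363) = 0.975370
Series (duplexer, rectifier module, and [0.975370]): 0.966958 × 0.748264 × 0.975370 = 0.705719
Series (power amplifier and baseband processor): 0.944972 × 0.761854 = 0.719931
Parallel ([0.705719] and [0.719931]): 1 − (1 − 0.705719)(1 − 0.719931) = 0.9176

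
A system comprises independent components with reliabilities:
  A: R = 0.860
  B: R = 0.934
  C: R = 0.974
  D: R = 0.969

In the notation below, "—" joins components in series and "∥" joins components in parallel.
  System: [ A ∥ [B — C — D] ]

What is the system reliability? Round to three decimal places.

Series (B, C, and D): 0.93400 × 0.97400 × 0.96900 = 0.88151
Parallel (A and [0.88151]): 1 − (1 − 0.86000)(1 − 0.88151) = 0.983

0.983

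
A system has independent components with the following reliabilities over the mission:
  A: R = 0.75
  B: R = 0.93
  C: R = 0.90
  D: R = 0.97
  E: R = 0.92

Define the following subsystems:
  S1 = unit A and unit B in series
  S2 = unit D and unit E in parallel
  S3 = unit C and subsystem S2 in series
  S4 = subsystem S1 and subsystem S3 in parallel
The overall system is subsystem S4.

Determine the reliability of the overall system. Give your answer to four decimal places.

Series (A and B): 0.750000 × 0.930000 = 0.697500
Parallel (D and E): 1 − (1 − 0.970000)(1 − 0.920000) = 0.997600
Series (C and [0.997600]): 0.900000 × 0.997600 = 0.897840
Parallel ([0.697500] and [0.897840]): 1 − (1 − 0.697500)(1 − 0.897840) = 0.9691

0.9691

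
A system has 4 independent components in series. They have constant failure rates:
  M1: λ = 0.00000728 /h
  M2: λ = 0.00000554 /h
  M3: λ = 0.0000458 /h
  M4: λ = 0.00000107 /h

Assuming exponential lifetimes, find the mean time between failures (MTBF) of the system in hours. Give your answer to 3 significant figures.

16800

Series of exponential components: λ_sys = Σ λ_i
λ_sys = 0.00000728 + 0.00000554 + 0.0000458 + 0.00000107 = 5.9690e-05 /h
MTBF = 1 / λ_sys = 16800 h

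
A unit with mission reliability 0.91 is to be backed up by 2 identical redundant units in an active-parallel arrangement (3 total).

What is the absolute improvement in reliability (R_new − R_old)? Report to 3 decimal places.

R_before = 0.91
R_after = 1 − (1 − 0.91)^3 = 0.999
ΔR = 0.999 − 0.91 = 0.089

0.089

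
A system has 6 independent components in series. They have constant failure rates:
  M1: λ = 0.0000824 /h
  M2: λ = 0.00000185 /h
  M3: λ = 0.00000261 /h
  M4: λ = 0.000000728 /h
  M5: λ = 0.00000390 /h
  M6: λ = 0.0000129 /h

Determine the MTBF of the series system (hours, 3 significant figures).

9580

Series of exponential components: λ_sys = Σ λ_i
λ_sys = 0.0000824 + 0.00000185 + 0.00000261 + 0.000000728 + 0.00000390 + 0.0000129 = 1.0439e-04 /h
MTBF = 1 / λ_sys = 9580 h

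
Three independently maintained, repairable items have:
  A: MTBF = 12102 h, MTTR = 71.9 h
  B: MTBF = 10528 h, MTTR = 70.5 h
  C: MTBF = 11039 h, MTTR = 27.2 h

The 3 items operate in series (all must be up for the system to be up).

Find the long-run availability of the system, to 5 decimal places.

0.98505

A(A) = MTBF/(MTBF+MTTR) = 12102/(12102+71.9) = 0.994094
A(B) = MTBF/(MTBF+MTTR) = 10528/(10528+70.5) = 0.993348
A(C) = MTBF/(MTBF+MTTR) = 11039/(11039+27.2) = 0.997542
Series availability: 0.994094 × 0.993348 × 0.997542 = 0.98505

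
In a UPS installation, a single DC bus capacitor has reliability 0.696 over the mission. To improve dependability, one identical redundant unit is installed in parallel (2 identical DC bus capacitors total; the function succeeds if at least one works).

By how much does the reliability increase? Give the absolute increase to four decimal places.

R_before = 0.696
R_after = 1 − (1 − 0.696)^2 = 0.9076
ΔR = 0.9076 − 0.696 = 0.2116

0.2116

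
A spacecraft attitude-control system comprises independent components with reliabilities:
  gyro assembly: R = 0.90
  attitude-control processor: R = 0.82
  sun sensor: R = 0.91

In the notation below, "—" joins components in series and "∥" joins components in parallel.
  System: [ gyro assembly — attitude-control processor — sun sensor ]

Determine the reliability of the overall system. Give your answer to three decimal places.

Series (gyro assembly, attitude-control processor, and sun sensor): 0.90000 × 0.82000 × 0.91000 = 0.672

0.672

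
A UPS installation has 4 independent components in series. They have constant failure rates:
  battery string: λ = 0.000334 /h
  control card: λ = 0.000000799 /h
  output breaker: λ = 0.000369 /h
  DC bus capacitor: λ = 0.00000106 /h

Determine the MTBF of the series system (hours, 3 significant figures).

Series of exponential components: λ_sys = Σ λ_i
λ_sys = 0.000334 + 0.000000799 + 0.000369 + 0.00000106 = 7.0486e-04 /h
MTBF = 1 / λ_sys = 1420 h

1420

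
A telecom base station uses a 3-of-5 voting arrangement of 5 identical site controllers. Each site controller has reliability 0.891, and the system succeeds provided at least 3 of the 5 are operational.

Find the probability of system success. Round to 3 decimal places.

R = Σ_{i=3}^{5} C(5,i) p^i (1−p)^{5−i} with p = 0.891
C(5,3)·0.891^3·0.109^2 = 0.08404
C(5,4)·0.891^4·0.109^1 = 0.34348
C(5,5)·0.891^5·0.109^0 = 0.56155
Sum = 0.989

0.989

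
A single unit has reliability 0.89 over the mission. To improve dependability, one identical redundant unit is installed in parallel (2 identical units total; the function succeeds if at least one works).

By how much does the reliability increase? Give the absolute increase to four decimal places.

0.0979

R_before = 0.89
R_after = 1 − (1 − 0.89)^2 = 0.9879
ΔR = 0.9879 − 0.89 = 0.0979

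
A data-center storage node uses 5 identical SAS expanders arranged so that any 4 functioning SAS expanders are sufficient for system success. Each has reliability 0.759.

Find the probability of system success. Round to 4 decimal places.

R = Σ_{i=4}^{5} C(5,i) p^i (1−p)^{5−i} with p = 0.759
C(5,4)·0.759^4·0.241^1 = 0.399903
C(5,5)·0.759^5·0.241^0 = 0.251889
Sum = 0.6518

0.6518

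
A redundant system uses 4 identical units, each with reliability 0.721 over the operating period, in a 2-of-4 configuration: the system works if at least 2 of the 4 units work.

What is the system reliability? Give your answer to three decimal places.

R = Σ_{i=2}^{4} C(4,i) p^i (1−p)^{4−i} with p = 0.721
C(4,2)·0.721^2·0.279^2 = 0.24279
C(4,3)·0.721^3·0.279^1 = 0.41828
C(4,4)·0.721^4·0.279^0 = 0.27023
Sum = 0.931

0.931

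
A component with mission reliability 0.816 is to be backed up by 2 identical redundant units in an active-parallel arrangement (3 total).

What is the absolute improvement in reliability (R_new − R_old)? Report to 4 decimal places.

0.1778

R_before = 0.816
R_after = 1 − (1 − 0.816)^3 = 0.9938
ΔR = 0.9938 − 0.816 = 0.1778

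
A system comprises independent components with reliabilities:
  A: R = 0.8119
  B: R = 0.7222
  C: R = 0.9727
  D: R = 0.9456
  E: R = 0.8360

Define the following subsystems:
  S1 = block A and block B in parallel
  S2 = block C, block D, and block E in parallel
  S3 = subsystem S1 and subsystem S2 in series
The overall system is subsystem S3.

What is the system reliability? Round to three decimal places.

0.948

Parallel (A and B): 1 − (1 − 0.81190)(1 − 0.72220) = 0.94775
Parallel (C, D, and E): 1 − (1 − 0.97270)(1 − 0.94560)(1 − 0.83600) = 0.99976
Series ([0.94775] and [0.99976]): 0.94775 × 0.99976 = 0.948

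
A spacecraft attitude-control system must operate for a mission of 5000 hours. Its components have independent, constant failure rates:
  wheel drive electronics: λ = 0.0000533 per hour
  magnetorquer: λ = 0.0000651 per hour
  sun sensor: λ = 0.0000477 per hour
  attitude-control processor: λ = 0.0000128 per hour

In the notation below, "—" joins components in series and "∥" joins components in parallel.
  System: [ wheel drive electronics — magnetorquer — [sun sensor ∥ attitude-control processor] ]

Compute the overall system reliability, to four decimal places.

R(wheel drive electronics) = exp(−0.0000533 × 5000) = 0.766056
R(magnetorquer) = exp(−0.0000651 × 5000) = 0.722166
R(sun sensor) = exp(−0.0000477 × 5000) = 0.787809
R(attitude-control processor) = exp(−0.0000128 × 5000) = 0.938005
Parallel (sun sensor and attitude-control processor): 1 − (1 − 0.787809)(1 − 0.938005) = 0.986845
Series (wheel drive electronics, magnetorquer, and [0.986845]): 0.766056 × 0.722166 × 0.986845 = 0.5459

0.5459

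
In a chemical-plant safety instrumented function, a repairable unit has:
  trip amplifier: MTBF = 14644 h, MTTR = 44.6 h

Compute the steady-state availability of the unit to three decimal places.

A(trip amplifier) = MTBF/(MTBF+MTTR) = 14644/(14644+44.6) = 0.997

0.997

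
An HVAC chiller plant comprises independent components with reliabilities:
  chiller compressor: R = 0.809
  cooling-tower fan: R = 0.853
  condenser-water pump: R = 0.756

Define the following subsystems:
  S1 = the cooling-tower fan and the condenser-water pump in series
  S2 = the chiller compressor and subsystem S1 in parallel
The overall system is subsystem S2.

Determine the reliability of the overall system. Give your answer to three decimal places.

0.932

Series (cooling-tower fan and condenser-water pump): 0.85300 × 0.75600 = 0.64487
Parallel (chiller compressor and [0.64487]): 1 − (1 − 0.80900)(1 − 0.64487) = 0.932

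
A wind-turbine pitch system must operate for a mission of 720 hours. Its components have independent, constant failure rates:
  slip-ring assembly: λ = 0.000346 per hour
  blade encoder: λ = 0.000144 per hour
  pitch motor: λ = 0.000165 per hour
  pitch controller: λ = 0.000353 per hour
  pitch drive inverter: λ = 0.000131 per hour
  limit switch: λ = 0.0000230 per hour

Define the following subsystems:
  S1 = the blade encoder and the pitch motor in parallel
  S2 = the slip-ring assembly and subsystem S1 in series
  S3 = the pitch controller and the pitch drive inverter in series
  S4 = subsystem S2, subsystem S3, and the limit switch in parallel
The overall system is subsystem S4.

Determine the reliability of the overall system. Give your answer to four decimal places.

0.9989

R(slip-ring assembly) = exp(−0.000346 × 720) = 0.779486
R(blade encoder) = exp(−0.000144 × 720) = 0.901514
R(pitch motor) = exp(−0.000165 × 720) = 0.887985
R(pitch controller) = exp(−0.000353 × 720) = 0.775568
R(pitch drive inverter) = exp(−0.000131 × 720) = 0.909992
R(limit switch) = exp(−0.0000230 × 720) = 0.983576
Parallel (blade encoder and pitch motor): 1 − (1 − 0.901514)(1 − 0.887985) = 0.988968
Series (slip-ring assembly and [0.988968]): 0.779486 × 0.988968 = 0.770887
Series (pitch controller and pitch drive inverter): 0.775568 × 0.909992 = 0.705761
Parallel ([0.770887], [0.705761], and limit switch): 1 − (1 − 0.770887)(1 − 0.705761)(1 − 0.983576) = 0.9989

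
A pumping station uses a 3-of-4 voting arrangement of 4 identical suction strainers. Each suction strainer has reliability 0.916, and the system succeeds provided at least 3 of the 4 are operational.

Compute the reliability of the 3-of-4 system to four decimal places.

R = Σ_{i=3}^{4} C(4,i) p^i (1−p)^{4−i} with p = 0.916
C(4,3)·0.916^3·0.084^1 = 0.258241
C(4,4)·0.916^4·0.084^0 = 0.704015
Sum = 0.9623

0.9623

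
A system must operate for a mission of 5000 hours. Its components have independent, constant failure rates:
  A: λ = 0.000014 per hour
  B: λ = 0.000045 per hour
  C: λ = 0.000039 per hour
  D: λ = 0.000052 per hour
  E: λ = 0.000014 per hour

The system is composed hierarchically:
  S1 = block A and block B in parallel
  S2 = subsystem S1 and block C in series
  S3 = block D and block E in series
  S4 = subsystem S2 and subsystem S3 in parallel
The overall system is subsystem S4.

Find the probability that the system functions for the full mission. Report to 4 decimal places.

R(A) = exp(−0.000014 × 5000) = 0.932394
R(B) = exp(−0.000045 × 5000) = 0.798516
R(C) = exp(−0.000039 × 5000) = 0.822835
R(D) = exp(−0.000052 × 5000) = 0.771052
R(E) = exp(−0.000014 × 5000) = 0.932394
Parallel (A and B): 1 − (1 − 0.932394)(1 − 0.798516) = 0.986378
Series ([0.986378] and C): 0.986378 × 0.822835 = 0.811626
Series (D and E): 0.771052 × 0.932394 = 0.718924
Parallel ([0.811626] and [0.718924]): 1 − (1 − 0.811626)(1 − 0.718924) = 0.9471

0.9471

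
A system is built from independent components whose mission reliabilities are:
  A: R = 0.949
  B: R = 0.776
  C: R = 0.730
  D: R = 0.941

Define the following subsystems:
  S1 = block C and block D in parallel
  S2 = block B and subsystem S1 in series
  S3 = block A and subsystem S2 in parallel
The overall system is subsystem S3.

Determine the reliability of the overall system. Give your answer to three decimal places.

Parallel (C and D): 1 − (1 − 0.73000)(1 − 0.94100) = 0.98407
Series (B and [0.98407]): 0.77600 × 0.98407 = 0.76364
Parallel (A and [0.76364]): 1 − (1 − 0.94900)(1 − 0.76364) = 0.988

0.988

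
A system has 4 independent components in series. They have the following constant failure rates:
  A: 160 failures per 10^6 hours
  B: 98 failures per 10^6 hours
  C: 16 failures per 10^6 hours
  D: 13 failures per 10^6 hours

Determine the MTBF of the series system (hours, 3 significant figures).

Series of exponential components: λ_sys = Σ λ_i
λ_sys = 0.00016 + 0.000098 + 0.000016 + 0.000013 = 2.8700e-04 /h
MTBF = 1 / λ_sys = 3480 h

3480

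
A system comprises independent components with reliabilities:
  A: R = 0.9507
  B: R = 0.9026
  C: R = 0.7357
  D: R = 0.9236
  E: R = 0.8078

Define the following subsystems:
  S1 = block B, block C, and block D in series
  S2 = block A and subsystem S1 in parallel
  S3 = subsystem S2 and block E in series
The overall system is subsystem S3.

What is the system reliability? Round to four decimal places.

Series (B, C, and D): 0.902600 × 0.735700 × 0.923600 = 0.613310
Parallel (A and [0.613310]): 1 − (1 − 0.950700)(1 − 0.613310) = 0.980936
Series ([0.980936] and E): 0.980936 × 0.807800 = 0.7924

0.7924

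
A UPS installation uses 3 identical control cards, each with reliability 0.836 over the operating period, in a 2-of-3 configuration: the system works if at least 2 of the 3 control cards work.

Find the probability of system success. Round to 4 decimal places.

0.9281

R = Σ_{i=2}^{3} C(3,i) p^i (1−p)^{3−i} with p = 0.836
C(3,2)·0.836^2·0.164^1 = 0.343857
C(3,3)·0.836^3·0.164^0 = 0.584277
Sum = 0.9281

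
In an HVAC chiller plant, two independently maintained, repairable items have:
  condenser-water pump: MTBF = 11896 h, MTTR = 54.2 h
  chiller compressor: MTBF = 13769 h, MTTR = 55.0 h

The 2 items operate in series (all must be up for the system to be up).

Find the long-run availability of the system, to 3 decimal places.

A(condenser-water pump) = MTBF/(MTBF+MTTR) = 11896/(11896+54.2) = 0.995465
A(chiller compressor) = MTBF/(MTBF+MTTR) = 13769/(13769+55.0) = 0.996021
Series availability: 0.995465 × 0.996021 = 0.992

0.992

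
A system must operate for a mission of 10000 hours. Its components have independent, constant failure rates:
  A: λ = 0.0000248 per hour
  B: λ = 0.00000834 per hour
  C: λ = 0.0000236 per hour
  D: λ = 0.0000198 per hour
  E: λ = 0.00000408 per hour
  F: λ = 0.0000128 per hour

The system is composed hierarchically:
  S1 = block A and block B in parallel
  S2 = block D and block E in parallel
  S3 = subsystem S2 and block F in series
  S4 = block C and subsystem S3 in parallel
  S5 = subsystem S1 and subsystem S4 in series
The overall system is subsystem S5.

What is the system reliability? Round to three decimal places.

0.956

R(A) = exp(−0.0000248 × 10000) = 0.78036
R(B) = exp(−0.00000834 × 10000) = 0.91998
R(C) = exp(−0.0000236 × 10000) = 0.78978
R(D) = exp(−0.0000198 × 10000) = 0.82037
R(E) = exp(−0.00000408 × 10000) = 0.96002
R(F) = exp(−0.0000128 × 10000) = 0.87985
Parallel (A and B): 1 − (1 − 0.78036)(1 − 0.91998) = 0.98242
Parallel (D and E): 1 − (1 − 0.82037)(1 − 0.96002) = 0.99282
Series ([0.99282] and F): 0.99282 × 0.87985 = 0.87353
Parallel (C and [0.87353]): 1 − (1 − 0.78978)(1 − 0.87353) = 0.97341
Series ([0.98242] and [0.97341]): 0.98242 × 0.97341 = 0.956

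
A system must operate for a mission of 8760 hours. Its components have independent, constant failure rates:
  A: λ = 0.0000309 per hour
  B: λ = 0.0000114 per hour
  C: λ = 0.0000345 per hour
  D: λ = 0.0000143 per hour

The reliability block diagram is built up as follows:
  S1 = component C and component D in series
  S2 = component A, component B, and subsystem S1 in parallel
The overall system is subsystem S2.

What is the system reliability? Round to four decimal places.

0.9922

R(A) = exp(−0.0000309 × 8760) = 0.762858
R(B) = exp(−0.0000114 × 8760) = 0.904960
R(C) = exp(−0.0000345 × 8760) = 0.739175
R(D) = exp(−0.0000143 × 8760) = 0.882260
Series (C and D): 0.739175 × 0.882260 = 0.652145
Parallel (A, B, and [0.652145]): 1 − (1 − 0.762858)(1 − 0.904960)(1 − 0.652145) = 0.9922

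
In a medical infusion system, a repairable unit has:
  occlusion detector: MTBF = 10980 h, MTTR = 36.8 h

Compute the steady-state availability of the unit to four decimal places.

A(occlusion detector) = MTBF/(MTBF+MTTR) = 10980/(10980+36.8) = 0.9967

0.9967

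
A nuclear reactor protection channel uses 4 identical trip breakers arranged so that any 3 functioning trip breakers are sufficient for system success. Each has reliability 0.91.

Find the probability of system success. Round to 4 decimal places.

0.9570

R = Σ_{i=3}^{4} C(4,i) p^i (1−p)^{4−i} with p = 0.91
C(4,3)·0.91^3·0.09^1 = 0.271286
C(4,4)·0.91^4·0.09^0 = 0.685750
Sum = 0.9570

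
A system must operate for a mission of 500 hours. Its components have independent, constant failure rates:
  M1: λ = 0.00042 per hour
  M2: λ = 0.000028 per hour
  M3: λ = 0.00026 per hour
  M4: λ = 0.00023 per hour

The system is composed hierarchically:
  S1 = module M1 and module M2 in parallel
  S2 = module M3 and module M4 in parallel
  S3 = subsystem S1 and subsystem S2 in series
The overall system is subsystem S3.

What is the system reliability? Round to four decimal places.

R(M1) = exp(−0.00042 × 500) = 0.810584
R(M2) = exp(−0.000028 × 500) = 0.986098
R(M3) = exp(−0.00026 × 500) = 0.878095
R(M4) = exp(−0.00023 × 500) = 0.891366
Parallel (M1 and M2): 1 − (1 − 0.810584)(1 − 0.986098) = 0.997367
Parallel (M3 and M4): 1 − (1 − 0.878095)(1 − 0.891366) = 0.986757
Series ([0.997367] and [0.986757]): 0.997367 × 0.986757 = 0.9842

0.9842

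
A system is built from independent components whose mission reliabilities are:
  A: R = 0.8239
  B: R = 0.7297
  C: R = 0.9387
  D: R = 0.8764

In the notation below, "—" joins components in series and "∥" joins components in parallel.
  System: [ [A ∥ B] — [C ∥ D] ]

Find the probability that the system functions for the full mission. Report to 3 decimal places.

Parallel (A and B): 1 − (1 − 0.82390)(1 − 0.72970) = 0.95240
Parallel (C and D): 1 − (1 − 0.93870)(1 − 0.87640) = 0.99242
Series ([0.95240] and [0.99242]): 0.95240 × 0.99242 = 0.945

0.945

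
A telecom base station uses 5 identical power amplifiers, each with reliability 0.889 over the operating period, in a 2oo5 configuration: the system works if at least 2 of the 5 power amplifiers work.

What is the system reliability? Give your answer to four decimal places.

0.9993

R = Σ_{i=2}^{5} C(5,i) p^i (1−p)^{5−i} with p = 0.889
C(5,2)·0.889^2·0.111^3 = 0.010809
C(5,3)·0.889^3·0.111^2 = 0.086567
C(5,4)·0.889^4·0.111^1 = 0.346657
C(5,5)·0.889^5·0.111^0 = 0.555276
Sum = 0.9993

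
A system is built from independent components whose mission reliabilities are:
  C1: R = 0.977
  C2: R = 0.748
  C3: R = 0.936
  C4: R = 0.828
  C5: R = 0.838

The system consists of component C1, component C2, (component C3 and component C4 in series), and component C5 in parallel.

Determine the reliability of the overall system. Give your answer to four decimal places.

Series (C3 and C4): 0.936000 × 0.828000 = 0.775008
Parallel (C1, C2, [0.775008], and C5): 1 − (1 − 0.977000)(1 − 0.748000)(1 − 0.775008)(1 − 0.838000) = 0.9998

0.9998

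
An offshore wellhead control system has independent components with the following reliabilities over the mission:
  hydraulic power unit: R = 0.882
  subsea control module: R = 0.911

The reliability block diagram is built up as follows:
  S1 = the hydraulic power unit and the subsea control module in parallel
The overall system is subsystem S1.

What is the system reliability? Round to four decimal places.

Parallel (hydraulic power unit and subsea control module): 1 − (1 − 0.882000)(1 − 0.911000) = 0.9895

0.9895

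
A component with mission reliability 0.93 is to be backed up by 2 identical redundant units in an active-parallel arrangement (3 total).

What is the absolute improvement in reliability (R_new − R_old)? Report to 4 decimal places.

R_before = 0.93
R_after = 1 − (1 − 0.93)^3 = 0.9997
ΔR = 0.9997 − 0.93 = 0.0697

0.0697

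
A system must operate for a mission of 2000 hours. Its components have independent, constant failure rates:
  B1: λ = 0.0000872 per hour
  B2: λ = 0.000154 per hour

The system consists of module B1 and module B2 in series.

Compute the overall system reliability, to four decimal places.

0.6173

R(B1) = exp(−0.0000872 × 2000) = 0.839961
R(B2) = exp(−0.000154 × 2000) = 0.734915
Series (B1 and B2): 0.839961 × 0.734915 = 0.6173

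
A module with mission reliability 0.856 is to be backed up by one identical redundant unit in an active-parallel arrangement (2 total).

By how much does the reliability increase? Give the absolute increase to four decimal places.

0.1233

R_before = 0.856
R_after = 1 − (1 − 0.856)^2 = 0.9793
ΔR = 0.9793 − 0.856 = 0.1233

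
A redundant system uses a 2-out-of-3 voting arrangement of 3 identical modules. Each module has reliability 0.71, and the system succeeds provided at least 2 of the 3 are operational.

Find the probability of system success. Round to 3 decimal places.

R = Σ_{i=2}^{3} C(3,i) p^i (1−p)^{3−i} with p = 0.71
C(3,2)·0.71^2·0.29^1 = 0.43857
C(3,3)·0.71^3·0.29^0 = 0.35791
Sum = 0.796

0.796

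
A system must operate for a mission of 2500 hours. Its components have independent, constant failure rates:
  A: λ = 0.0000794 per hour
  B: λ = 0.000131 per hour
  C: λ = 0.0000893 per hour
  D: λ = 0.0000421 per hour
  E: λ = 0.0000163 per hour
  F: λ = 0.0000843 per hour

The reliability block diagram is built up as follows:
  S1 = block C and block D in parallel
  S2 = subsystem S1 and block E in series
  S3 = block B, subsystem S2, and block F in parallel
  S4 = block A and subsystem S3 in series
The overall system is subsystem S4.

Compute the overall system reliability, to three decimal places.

0.817

R(A) = exp(−0.0000794 × 2500) = 0.81996
R(B) = exp(−0.000131 × 2500) = 0.72072
R(C) = exp(−0.0000893 × 2500) = 0.79991
R(D) = exp(−0.0000421 × 2500) = 0.90010
R(E) = exp(−0.0000163 × 2500) = 0.96007
R(F) = exp(−0.0000843 × 2500) = 0.80998
Parallel (C and D): 1 − (1 − 0.79991)(1 − 0.90010) = 0.98001
Series ([0.98001] and E): 0.98001 × 0.96007 = 0.94088
Parallel (B, [0.94088], and F): 1 − (1 − 0.72072)(1 − 0.94088)(1 − 0.80998) = 0.99686
Series (A and [0.99686]): 0.81996 × 0.99686 = 0.817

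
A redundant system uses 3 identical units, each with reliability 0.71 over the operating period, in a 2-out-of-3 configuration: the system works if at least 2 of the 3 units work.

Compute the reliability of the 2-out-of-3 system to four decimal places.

0.7965

R = Σ_{i=2}^{3} C(3,i) p^i (1−p)^{3−i} with p = 0.71
C(3,2)·0.71^2·0.29^1 = 0.438567
C(3,3)·0.71^3·0.29^0 = 0.357911
Sum = 0.7965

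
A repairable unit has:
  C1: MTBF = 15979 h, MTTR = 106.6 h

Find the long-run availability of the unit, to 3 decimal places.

A(C1) = MTBF/(MTBF+MTTR) = 15979/(15979+106.6) = 0.993

0.993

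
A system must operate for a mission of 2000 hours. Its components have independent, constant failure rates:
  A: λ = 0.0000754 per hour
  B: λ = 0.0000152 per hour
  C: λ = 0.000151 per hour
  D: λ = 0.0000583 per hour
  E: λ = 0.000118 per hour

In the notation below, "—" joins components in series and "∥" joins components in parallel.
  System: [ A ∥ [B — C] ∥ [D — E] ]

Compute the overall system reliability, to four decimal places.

R(A) = exp(−0.0000754 × 2000) = 0.860020
R(B) = exp(−0.0000152 × 2000) = 0.970057
R(C) = exp(−0.000151 × 2000) = 0.739338
R(D) = exp(−0.0000583 × 2000) = 0.889941
R(E) = exp(−0.000118 × 2000) = 0.789781
Series (B and C): 0.970057 × 0.739338 = 0.717200
Series (D and E): 0.889941 × 0.789781 = 0.702858
Parallel (A, [0.717200], and [0.702858]): 1 − (1 − 0.860020)(1 − 0.717200)(1 − 0.702858) = 0.9882

0.9882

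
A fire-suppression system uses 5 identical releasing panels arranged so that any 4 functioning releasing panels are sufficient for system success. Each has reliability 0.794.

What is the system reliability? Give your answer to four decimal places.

0.7249

R = Σ_{i=4}^{5} C(5,i) p^i (1−p)^{5−i} with p = 0.794
C(5,4)·0.794^4·0.206^1 = 0.409373
C(5,5)·0.794^5·0.206^0 = 0.315575
Sum = 0.7249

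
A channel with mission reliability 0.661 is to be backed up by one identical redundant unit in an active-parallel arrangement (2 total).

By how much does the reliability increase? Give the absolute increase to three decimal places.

R_before = 0.661
R_after = 1 − (1 − 0.661)^2 = 0.885
ΔR = 0.885 − 0.661 = 0.224

0.224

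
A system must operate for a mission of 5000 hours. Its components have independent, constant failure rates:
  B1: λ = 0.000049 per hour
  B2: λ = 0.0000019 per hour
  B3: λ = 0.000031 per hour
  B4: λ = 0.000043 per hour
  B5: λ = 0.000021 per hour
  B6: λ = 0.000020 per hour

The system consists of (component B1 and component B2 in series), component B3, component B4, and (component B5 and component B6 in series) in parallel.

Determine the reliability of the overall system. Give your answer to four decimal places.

0.9988

R(B1) = exp(−0.000049 × 5000) = 0.782705
R(B2) = exp(−0.0000019 × 5000) = 0.990545
R(B3) = exp(−0.000031 × 5000) = 0.856415
R(B4) = exp(−0.000043 × 5000) = 0.806541
R(B5) = exp(−0.000021 × 5000) = 0.900325
R(B6) = exp(−0.000020 × 5000) = 0.904837
Series (B1 and B2): 0.782705 × 0.990545 = 0.775305
Series (B5 and B6): 0.900325 × 0.904837 = 0.814647
Parallel ([0.775305], B3, B4, and [0.814647]): 1 − (1 − 0.775305)(1 − 0.856415)(1 − 0.806541)(1 − 0.814647) = 0.9988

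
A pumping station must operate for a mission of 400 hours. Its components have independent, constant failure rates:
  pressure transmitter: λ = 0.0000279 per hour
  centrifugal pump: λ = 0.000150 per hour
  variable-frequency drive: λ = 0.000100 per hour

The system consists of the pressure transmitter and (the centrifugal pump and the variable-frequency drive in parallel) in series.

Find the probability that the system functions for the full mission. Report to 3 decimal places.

0.987

R(pressure transmitter) = exp(−0.0000279 × 400) = 0.98890
R(centrifugal pump) = exp(−0.000150 × 400) = 0.94176
R(variable-frequency drive) = exp(−0.000100 × 400) = 0.96079
Parallel (centrifugal pump and variable-frequency drive): 1 − (1 − 0.94176)(1 − 0.96079) = 0.99772
Series (pressure transmitter and [0.99772]): 0.98890 × 0.99772 = 0.987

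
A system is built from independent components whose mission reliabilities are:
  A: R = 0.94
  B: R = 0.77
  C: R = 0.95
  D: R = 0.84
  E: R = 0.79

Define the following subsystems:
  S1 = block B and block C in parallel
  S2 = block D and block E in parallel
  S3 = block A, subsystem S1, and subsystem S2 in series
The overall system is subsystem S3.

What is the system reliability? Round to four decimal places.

Parallel (B and C): 1 − (1 − 0.770000)(1 − 0.950000) = 0.988500
Parallel (D and E): 1 − (1 − 0.840000)(1 − 0.790000) = 0.966400
Series (A, [0.988500], and [0.966400]): 0.940000 × 0.988500 × 0.966400 = 0.8980

0.8980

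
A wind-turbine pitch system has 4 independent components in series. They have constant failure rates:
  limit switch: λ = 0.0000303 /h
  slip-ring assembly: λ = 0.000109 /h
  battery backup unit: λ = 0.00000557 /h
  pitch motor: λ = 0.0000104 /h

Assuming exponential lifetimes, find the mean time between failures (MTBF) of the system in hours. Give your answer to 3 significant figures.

6440

Series of exponential components: λ_sys = Σ λ_i
λ_sys = 0.0000303 + 0.000109 + 0.00000557 + 0.0000104 = 1.5527e-04 /h
MTBF = 1 / λ_sys = 6440 h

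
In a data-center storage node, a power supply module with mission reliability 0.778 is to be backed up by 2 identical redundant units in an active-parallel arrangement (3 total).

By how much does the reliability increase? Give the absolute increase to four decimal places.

R_before = 0.778
R_after = 1 − (1 − 0.778)^3 = 0.9891
ΔR = 0.9891 − 0.778 = 0.2111

0.2111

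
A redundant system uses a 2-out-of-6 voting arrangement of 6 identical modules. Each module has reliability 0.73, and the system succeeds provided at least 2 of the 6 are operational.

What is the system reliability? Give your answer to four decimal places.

0.9933

R = Σ_{i=2}^{6} C(6,i) p^i (1−p)^{6−i} with p = 0.73
C(6,2)·0.73^2·0.27^4 = 0.042481
C(6,3)·0.73^3·0.27^3 = 0.153140
C(6,4)·0.73^4·0.27^2 = 0.310535
C(6,5)·0.73^5·0.27^1 = 0.335838
C(6,6)·0.73^6·0.27^0 = 0.151334
Sum = 0.9933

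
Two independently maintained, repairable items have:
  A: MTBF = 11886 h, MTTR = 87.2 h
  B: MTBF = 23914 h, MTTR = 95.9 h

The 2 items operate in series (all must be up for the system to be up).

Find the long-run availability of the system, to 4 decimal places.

0.9888

A(A) = MTBF/(MTBF+MTTR) = 11886/(11886+87.2) = 0.992717
A(B) = MTBF/(MTBF+MTTR) = 23914/(23914+95.9) = 0.996006
Series availability: 0.992717 × 0.996006 = 0.9888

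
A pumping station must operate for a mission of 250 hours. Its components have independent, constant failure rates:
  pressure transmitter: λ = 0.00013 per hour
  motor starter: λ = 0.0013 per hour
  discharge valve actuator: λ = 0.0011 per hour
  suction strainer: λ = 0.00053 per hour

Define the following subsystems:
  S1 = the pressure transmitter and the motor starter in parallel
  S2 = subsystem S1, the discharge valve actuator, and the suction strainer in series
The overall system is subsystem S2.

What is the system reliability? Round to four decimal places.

R(pressure transmitter) = exp(−0.00013 × 250) = 0.968022
R(motor starter) = exp(−0.0013 × 250) = 0.722527
R(discharge valve actuator) = exp(−0.0011 × 250) = 0.759572
R(suction strainer) = exp(−0.00053 × 250) = 0.875903
Parallel (pressure transmitter and motor starter): 1 − (1 − 0.968022)(1 − 0.722527) = 0.991127
Series ([0.991127], discharge valve actuator, and suction strainer): 0.991127 × 0.759572 × 0.875903 = 0.6594

0.6594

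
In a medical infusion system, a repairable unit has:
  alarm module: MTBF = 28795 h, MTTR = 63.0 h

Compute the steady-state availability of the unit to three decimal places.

A(alarm module) = MTBF/(MTBF+MTTR) = 28795/(28795+63.0) = 0.998

0.998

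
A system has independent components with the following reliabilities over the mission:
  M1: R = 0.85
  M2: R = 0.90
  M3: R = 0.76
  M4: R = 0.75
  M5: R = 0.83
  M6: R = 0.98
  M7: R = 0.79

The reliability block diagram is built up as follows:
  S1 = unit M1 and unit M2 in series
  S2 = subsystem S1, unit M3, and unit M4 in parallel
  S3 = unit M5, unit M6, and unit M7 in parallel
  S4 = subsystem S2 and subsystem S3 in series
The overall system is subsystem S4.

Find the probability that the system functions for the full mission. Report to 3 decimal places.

0.985

Series (M1 and M2): 0.85000 × 0.90000 = 0.76500
Parallel ([0.76500], M3, and M4): 1 − (1 − 0.76500)(1 − 0.76000)(1 − 0.75000) = 0.98590
Parallel (M5, M6, and M7): 1 − (1 − 0.83000)(1 − 0.98000)(1 − 0.79000) = 0.99929
Series ([0.98590] and [0.99929]): 0.98590 × 0.99929 = 0.985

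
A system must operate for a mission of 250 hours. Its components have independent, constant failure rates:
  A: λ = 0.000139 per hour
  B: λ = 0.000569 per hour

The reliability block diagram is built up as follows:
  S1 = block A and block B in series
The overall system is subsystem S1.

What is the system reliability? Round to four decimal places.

0.8378

R(A) = exp(−0.000139 × 250) = 0.965847
R(B) = exp(−0.000569 × 250) = 0.867404
Series (A and B): 0.965847 × 0.867404 = 0.8378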